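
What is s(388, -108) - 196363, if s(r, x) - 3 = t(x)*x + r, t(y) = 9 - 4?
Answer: -196512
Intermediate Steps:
t(y) = 5
s(r, x) = 3 + r + 5*x (s(r, x) = 3 + (5*x + r) = 3 + (r + 5*x) = 3 + r + 5*x)
s(388, -108) - 196363 = (3 + 388 + 5*(-108)) - 196363 = (3 + 388 - 540) - 196363 = -149 - 196363 = -196512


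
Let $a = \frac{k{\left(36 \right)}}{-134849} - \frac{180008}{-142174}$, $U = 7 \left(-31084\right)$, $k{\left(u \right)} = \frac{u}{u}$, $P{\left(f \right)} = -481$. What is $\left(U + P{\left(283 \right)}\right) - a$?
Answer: $- \frac{2090423939761856}{9586010863} \approx -2.1807 \cdot 10^{5}$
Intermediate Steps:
$k{\left(u \right)} = 1$
$U = -217588$
$a = \frac{12136878309}{9586010863}$ ($a = 1 \frac{1}{-134849} - \frac{180008}{-142174} = 1 \left(- \frac{1}{134849}\right) - - \frac{90004}{71087} = - \frac{1}{134849} + \frac{90004}{71087} = \frac{12136878309}{9586010863} \approx 1.2661$)
$\left(U + P{\left(283 \right)}\right) - a = \left(-217588 - 481\right) - \frac{12136878309}{9586010863} = -218069 - \frac{12136878309}{9586010863} = - \frac{2090423939761856}{9586010863}$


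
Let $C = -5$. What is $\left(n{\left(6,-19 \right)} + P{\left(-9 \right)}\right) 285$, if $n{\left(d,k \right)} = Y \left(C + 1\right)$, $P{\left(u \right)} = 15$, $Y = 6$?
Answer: $-2565$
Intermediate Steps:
$n{\left(d,k \right)} = -24$ ($n{\left(d,k \right)} = 6 \left(-5 + 1\right) = 6 \left(-4\right) = -24$)
$\left(n{\left(6,-19 \right)} + P{\left(-9 \right)}\right) 285 = \left(-24 + 15\right) 285 = \left(-9\right) 285 = -2565$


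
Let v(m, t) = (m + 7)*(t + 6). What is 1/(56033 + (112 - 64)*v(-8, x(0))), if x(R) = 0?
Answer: 1/55745 ≈ 1.7939e-5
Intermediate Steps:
v(m, t) = (6 + t)*(7 + m) (v(m, t) = (7 + m)*(6 + t) = (6 + t)*(7 + m))
1/(56033 + (112 - 64)*v(-8, x(0))) = 1/(56033 + (112 - 64)*(42 + 6*(-8) + 7*0 - 8*0)) = 1/(56033 + 48*(42 - 48 + 0 + 0)) = 1/(56033 + 48*(-6)) = 1/(56033 - 288) = 1/55745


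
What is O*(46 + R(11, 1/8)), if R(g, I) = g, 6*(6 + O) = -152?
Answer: -1786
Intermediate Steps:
O = -94/3 (O = -6 + (1/6)*(-152) = -6 - 76/3 = -94/3 ≈ -31.333)
O*(46 + R(11, 1/8)) = -94*(46 + 11)/3 = -94/3*57 = -1786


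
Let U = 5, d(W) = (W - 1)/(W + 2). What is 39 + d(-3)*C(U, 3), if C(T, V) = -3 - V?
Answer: 15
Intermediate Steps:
d(W) = (-1 + W)/(2 + W)
39 + d(-3)*C(U, 3) = 39 + ((-1 - 3)/(2 - 3))*(-3 - 1*3) = 39 + (-4/(-1))*(-3 - 3) = 39 - 1*(-4)*(-6) = 39 + 4*(-6) = 39 - 24 = 15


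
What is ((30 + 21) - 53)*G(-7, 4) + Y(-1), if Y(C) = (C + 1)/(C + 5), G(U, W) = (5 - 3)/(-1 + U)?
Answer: ½ ≈ 0.50000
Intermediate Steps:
G(U, W) = 2/(-1 + U)
Y(C) = (1 + C)/(5 + C)
((30 + 21) - 53)*G(-7, 4) + Y(-1) = ((30 + 21) - 53)*(2/(-1 - 7)) + (1 - 1)/(5 - 1) = (51 - 53)*(2/(-8)) + 0/4 = -4*(-1)/8 + (¼)*0 = -2*(-¼) + 0 = ½ + 0 = ½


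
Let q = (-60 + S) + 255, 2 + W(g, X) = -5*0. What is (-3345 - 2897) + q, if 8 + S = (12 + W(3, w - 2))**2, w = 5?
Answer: -5955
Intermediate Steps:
W(g, X) = -2 (W(g, X) = -2 - 5*0 = -2 + 0 = -2)
S = 92 (S = -8 + (12 - 2)**2 = -8 + 10**2 = -8 + 100 = 92)
q = 287 (q = (-60 + 92) + 255 = 32 + 255 = 287)
(-3345 - 2897) + q = (-3345 - 2897) + 287 = -6242 + 287 = -5955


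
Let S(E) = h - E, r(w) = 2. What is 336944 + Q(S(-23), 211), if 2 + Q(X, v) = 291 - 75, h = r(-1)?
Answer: 337158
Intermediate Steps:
h = 2
S(E) = 2 - E
Q(X, v) = 214 (Q(X, v) = -2 + (291 - 75) = -2 + 216 = 214)
336944 + Q(S(-23), 211) = 336944 + 214 = 337158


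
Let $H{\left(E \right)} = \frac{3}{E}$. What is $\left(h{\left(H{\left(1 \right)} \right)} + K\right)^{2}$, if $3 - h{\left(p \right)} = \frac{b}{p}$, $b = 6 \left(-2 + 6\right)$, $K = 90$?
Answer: $7225$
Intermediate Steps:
$b = 24$ ($b = 6 \cdot 4 = 24$)
$h{\left(p \right)} = 3 - \frac{24}{p}$
$\left(h{\left(H{\left(1 \right)} \right)} + K\right)^{2} = \left(\left(3 - \frac{24}{3 \cdot 1^{-1}}\right) + 90\right)^{2} = \left(\left(3 - \frac{24}{3 \cdot 1}\right) + 90\right)^{2} = \left(\left(3 - \frac{24}{3}\right) + 90\right)^{2} = \left(\left(3 - 8\right) + 90\right)^{2} = \left(-5 + 90\right)^{2} = 85^{2} = 7225$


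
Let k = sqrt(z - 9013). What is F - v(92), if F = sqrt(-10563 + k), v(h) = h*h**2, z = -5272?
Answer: -778688 + sqrt(-10563 + I*sqrt(14285)) ≈ -7.7869e+5 + 102.78*I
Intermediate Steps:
v(h) = h**3
k = I*sqrt(14285) (k = sqrt(-5272 - 9013) = sqrt(-14285) = I*sqrt(14285) ≈ 119.52*I)
F = sqrt(-10563 + I*sqrt(14285)) ≈ 0.5814 + 102.78*I
F - v(92) = sqrt(-10563 + I*sqrt(14285)) - 1*92**3 = sqrt(-10563 + I*sqrt(14285)) - 1*778688 = sqrt(-10563 + I*sqrt(14285)) - 778688 = -778688 + sqrt(-10563 + I*sqrt(14285))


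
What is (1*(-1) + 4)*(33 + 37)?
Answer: 210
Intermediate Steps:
(1*(-1) + 4)*(33 + 37) = (-1 + 4)*70 = 3*70 = 210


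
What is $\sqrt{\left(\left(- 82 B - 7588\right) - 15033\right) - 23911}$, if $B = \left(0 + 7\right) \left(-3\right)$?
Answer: $i \sqrt{44810} \approx 211.68 i$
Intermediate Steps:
$B = -21$ ($B = 7 \left(-3\right) = -21$)
$\sqrt{\left(\left(- 82 B - 7588\right) - 15033\right) - 23911} = \sqrt{\left(\left(\left(-82\right) \left(-21\right) - 7588\right) - 15033\right) - 23911} = \sqrt{\left(\left(1722 - 7588\right) - 15033\right) - 23911} = \sqrt{\left(-5866 - 15033\right) - 23911} = \sqrt{-20899 - 23911} = \sqrt{-44810} = i \sqrt{44810}$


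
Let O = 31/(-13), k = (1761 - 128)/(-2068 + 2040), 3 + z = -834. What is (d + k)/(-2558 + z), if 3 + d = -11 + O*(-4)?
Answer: 22853/1235780 ≈ 0.018493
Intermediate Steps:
z = -837 (z = -3 - 834 = -837)
k = -1633/28 (k = 1633/(-28) = 1633*(-1/28) = -1633/28 ≈ -58.321)
O = -31/13 (O = 31*(-1/13) = -31/13 ≈ -2.3846)
d = -58/13 (d = -3 + (-11 - 31/13*(-4)) = -3 + (-11 + 124/13) = -3 - 19/13 = -58/13 ≈ -4.4615)
(d + k)/(-2558 + z) = (-58/13 - 1633/28)/(-2558 - 837) = -22853/364/(-3395) = -22853/364*(-1/3395) = 22853/1235780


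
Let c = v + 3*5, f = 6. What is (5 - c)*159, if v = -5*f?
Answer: 3180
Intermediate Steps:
v = -30 (v = -5*6 = -30)
c = -15 (c = -30 + 3*5 = -30 + 15 = -15)
(5 - c)*159 = (5 - 1*(-15))*159 = (5 + 15)*159 = 20*159 = 3180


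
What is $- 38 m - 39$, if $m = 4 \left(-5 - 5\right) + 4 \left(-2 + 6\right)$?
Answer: $873$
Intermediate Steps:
$m = -24$ ($m = 4 \left(-10\right) + 4 \cdot 4 = -40 + 16 = -24$)
$- 38 m - 39 = \left(-38\right) \left(-24\right) - 39 = 912 - 39 = 873$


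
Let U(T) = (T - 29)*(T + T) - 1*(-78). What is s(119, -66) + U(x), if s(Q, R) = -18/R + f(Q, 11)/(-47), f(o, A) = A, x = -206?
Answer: 50096286/517 ≈ 96898.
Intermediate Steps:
U(T) = 78 + 2*T*(-29 + T) (U(T) = (-29 + T)*(2*T) + 78 = 2*T*(-29 + T) + 78 = 78 + 2*T*(-29 + T))
s(Q, R) = -11/47 - 18/R (s(Q, R) = -18/R + 11/(-47) = -18/R + 11*(-1/47) = -18/R - 11/47 = -11/47 - 18/R)
s(119, -66) + U(x) = (-11/47 - 18/(-66)) + (78 - 58*(-206) + 2*(-206)²) = (-11/47 - 18*(-1/66)) + (78 + 11948 + 2*42436) = (-11/47 + 3/11) + (78 + 11948 + 84872) = 20/517 + 96898 = 50096286/517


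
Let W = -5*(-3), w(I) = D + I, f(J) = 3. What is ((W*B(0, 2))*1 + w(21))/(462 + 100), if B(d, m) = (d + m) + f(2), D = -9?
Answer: 87/562 ≈ 0.15480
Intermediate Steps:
w(I) = -9 + I
W = 15
B(d, m) = 3 + d + m (B(d, m) = (d + m) + 3 = 3 + d + m)
((W*B(0, 2))*1 + w(21))/(462 + 100) = ((15*(3 + 0 + 2))*1 + (-9 + 21))/(462 + 100) = ((15*5)*1 + 12)/562 = (75*1 + 12)*(1/562) = (75 + 12)*(1/562) = 87*(1/562) = 87/562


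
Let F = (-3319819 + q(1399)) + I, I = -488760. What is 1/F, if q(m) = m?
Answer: -1/3807180 ≈ -2.6266e-7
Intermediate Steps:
F = -3807180 (F = (-3319819 + 1399) - 488760 = -3318420 - 488760 = -3807180)
1/F = 1/(-3807180) = -1/3807180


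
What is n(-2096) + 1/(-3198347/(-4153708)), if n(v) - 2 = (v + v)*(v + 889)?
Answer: 16182827593570/3198347 ≈ 5.0597e+6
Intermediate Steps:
n(v) = 2 + 2*v*(889 + v) (n(v) = 2 + (v + v)*(v + 889) = 2 + (2*v)*(889 + v) = 2 + 2*v*(889 + v))
n(-2096) + 1/(-3198347/(-4153708)) = (2 + 2*(-2096)**2 + 1778*(-2096)) + 1/(-3198347/(-4153708)) = (2 + 2*4393216 - 3726688) + 1/(-3198347*(-1/4153708)) = (2 + 8786432 - 3726688) + 1/(3198347/4153708) = 5059746 + 4153708/3198347 = 16182827593570/3198347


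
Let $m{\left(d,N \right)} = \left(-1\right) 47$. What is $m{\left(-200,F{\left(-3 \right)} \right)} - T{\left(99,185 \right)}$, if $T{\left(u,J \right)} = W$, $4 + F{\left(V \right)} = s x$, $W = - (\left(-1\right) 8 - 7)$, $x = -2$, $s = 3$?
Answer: $-62$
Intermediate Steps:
$W = 15$ ($W = - (-8 - 7) = \left(-1\right) \left(-15\right) = 15$)
$F{\left(V \right)} = -10$ ($F{\left(V \right)} = -4 + 3 \left(-2\right) = -4 - 6 = -10$)
$m{\left(d,N \right)} = -47$
$T{\left(u,J \right)} = 15$
$m{\left(-200,F{\left(-3 \right)} \right)} - T{\left(99,185 \right)} = -47 - 15 = -62$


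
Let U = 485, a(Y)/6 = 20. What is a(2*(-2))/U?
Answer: 24/97 ≈ 0.24742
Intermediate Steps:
a(Y) = 120 (a(Y) = 6*20 = 120)
a(2*(-2))/U = 120/485 = 120*(1/485) = 24/97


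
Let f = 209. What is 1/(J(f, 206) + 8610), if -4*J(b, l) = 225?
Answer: 4/34215 ≈ 0.00011691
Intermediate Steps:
J(b, l) = -225/4 (J(b, l) = -1/4*225 = -225/4)
1/(J(f, 206) + 8610) = 1/(-225/4 + 8610) = 1/(34215/4) = 4/34215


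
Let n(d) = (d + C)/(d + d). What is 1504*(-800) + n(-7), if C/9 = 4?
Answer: -16844829/14 ≈ -1.2032e+6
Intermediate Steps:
C = 36 (C = 9*4 = 36)
n(d) = (36 + d)/(2*d) (n(d) = (d + 36)/(d + d) = (36 + d)/((2*d)) = (36 + d)*(1/(2*d)) = (36 + d)/(2*d))
1504*(-800) + n(-7) = 1504*(-800) + (½)*(36 - 7)/(-7) = -1203200 + (½)*(-⅐)*29 = -1203200 - 29/14 = -16844829/14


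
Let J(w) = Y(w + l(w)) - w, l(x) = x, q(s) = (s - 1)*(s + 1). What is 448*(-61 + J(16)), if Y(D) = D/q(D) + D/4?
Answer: -31608640/1023 ≈ -30898.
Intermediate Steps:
q(s) = (1 + s)*(-1 + s) (q(s) = (-1 + s)*(1 + s) = (1 + s)*(-1 + s))
Y(D) = D/4 + D/(-1 + D²) (Y(D) = D/(-1 + D²) + D/4 = D/4 + D/(-1 + D²))
J(w) = -w + w*(3 + 4*w²)/(2*(-1 + 4*w²)) (J(w) = (w + w)*(3 + (w + w)²)/(4*(-1 + (w + w)²)) - w = (2*w)*(3 + (2*w)²)/(4*(-1 + (2*w)²)) - w = (2*w)*(3 + 4*w²)/(4*(-1 + 4*w²)) - w = w*(3 + 4*w²)/(2*(-1 + 4*w²)) - w = -w + w*(3 + 4*w²)/(2*(-1 + 4*w²)))
448*(-61 + J(16)) = 448*(-61 + (½)*16*(5 - 4*16²)/(-1 + 4*16²)) = 448*(-61 + (½)*16*(5 - 4*256)/(-1 + 4*256)) = 448*(-61 + (½)*16*(5 - 1024)/(-1 + 1024)) = 448*(-61 + (½)*16*(-1019)/1023) = 448*(-61 + (½)*16*(1/1023)*(-1019)) = 448*(-61 - 8152/1023) = 448*(-70555/1023) = -31608640/1023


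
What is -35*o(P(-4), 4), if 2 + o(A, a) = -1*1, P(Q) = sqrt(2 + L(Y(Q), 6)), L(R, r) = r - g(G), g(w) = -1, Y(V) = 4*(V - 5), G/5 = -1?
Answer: 105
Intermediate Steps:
G = -5 (G = 5*(-1) = -5)
Y(V) = -20 + 4*V (Y(V) = 4*(-5 + V) = -20 + 4*V)
L(R, r) = 1 + r (L(R, r) = r - 1*(-1) = r + 1 = 1 + r)
P(Q) = 3 (P(Q) = sqrt(2 + (1 + 6)) = sqrt(2 + 7) = sqrt(9) = 3)
o(A, a) = -3 (o(A, a) = -2 - 1*1 = -2 - 1 = -3)
-35*o(P(-4), 4) = -35*(-3) = 105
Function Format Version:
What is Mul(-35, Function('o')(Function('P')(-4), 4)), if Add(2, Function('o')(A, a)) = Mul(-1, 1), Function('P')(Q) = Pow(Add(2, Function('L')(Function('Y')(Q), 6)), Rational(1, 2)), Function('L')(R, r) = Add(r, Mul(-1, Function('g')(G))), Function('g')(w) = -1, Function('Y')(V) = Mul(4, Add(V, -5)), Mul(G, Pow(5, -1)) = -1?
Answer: 105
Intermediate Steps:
G = -5 (G = Mul(5, -1) = -5)
Function('Y')(V) = Add(-20, Mul(4, V)) (Function('Y')(V) = Mul(4, Add(-5, V)) = Add(-20, Mul(4, V)))
Function('L')(R, r) = Add(1, r) (Function('L')(R, r) = Add(r, Mul(-1, -1)) = Add(r, 1) = Add(1, r))
Function('P')(Q) = 3 (Function('P')(Q) = Pow(Add(2, Add(1, 6)), Rational(1, 2)) = Pow(Add(2, 7), Rational(1, 2)) = Pow(9, Rational(1, 2)) = 3)
Function('o')(A, a) = -3 (Function('o')(A, a) = Add(-2, Mul(-1, 1)) = Add(-2, -1) = -3)
Mul(-35, Function('o')(Function('P')(-4), 4)) = Mul(-35, -3) = 105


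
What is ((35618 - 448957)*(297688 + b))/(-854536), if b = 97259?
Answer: 163246998033/854536 ≈ 1.9104e+5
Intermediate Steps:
((35618 - 448957)*(297688 + b))/(-854536) = ((35618 - 448957)*(297688 + 97259))/(-854536) = -413339*394947*(-1/854536) = -163246998033*(-1/854536) = 163246998033/854536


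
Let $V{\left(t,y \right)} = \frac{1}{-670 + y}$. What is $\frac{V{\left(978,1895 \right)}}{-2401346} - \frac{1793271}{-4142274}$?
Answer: $\frac{439597797562173}{1015426295707075} \approx 0.43292$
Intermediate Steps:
$\frac{V{\left(978,1895 \right)}}{-2401346} - \frac{1793271}{-4142274} = \frac{1}{\left(-670 + 1895\right) \left(-2401346\right)} - \frac{1793271}{-4142274} = \frac{1}{1225} \left(- \frac{1}{2401346}\right) - - \frac{597757}{1380758} = \frac{1}{1225} \left(- \frac{1}{2401346}\right) + \frac{597757}{1380758} = - \frac{1}{2941648850} + \frac{597757}{1380758} = \frac{439597797562173}{1015426295707075}$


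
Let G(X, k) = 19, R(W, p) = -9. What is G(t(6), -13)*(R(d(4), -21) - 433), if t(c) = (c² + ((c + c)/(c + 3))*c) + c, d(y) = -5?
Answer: -8398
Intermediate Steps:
t(c) = c + c² + 2*c²/(3 + c) (t(c) = (c² + ((2*c)/(3 + c))*c) + c = (c² + (2*c/(3 + c))*c) + c = (c² + 2*c²/(3 + c)) + c = c + c² + 2*c²/(3 + c))
G(t(6), -13)*(R(d(4), -21) - 433) = 19*(-9 - 433) = 19*(-442) = -8398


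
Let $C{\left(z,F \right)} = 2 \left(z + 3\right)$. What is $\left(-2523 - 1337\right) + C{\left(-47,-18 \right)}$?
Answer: $-3948$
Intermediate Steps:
$C{\left(z,F \right)} = 6 + 2 z$ ($C{\left(z,F \right)} = 2 \left(3 + z\right) = 6 + 2 z$)
$\left(-2523 - 1337\right) + C{\left(-47,-18 \right)} = \left(-2523 - 1337\right) + \left(6 + 2 \left(-47\right)\right) = -3860 + \left(6 - 94\right) = -3860 - 88 = -3948$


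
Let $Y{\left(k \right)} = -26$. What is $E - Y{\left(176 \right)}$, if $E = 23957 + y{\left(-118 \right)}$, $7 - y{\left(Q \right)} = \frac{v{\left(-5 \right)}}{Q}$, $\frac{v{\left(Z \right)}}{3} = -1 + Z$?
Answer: $\frac{1415401}{59} \approx 23990.0$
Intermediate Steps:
$v{\left(Z \right)} = -3 + 3 Z$ ($v{\left(Z \right)} = 3 \left(-1 + Z\right) = -3 + 3 Z$)
$y{\left(Q \right)} = 7 + \frac{18}{Q}$ ($y{\left(Q \right)} = 7 - \frac{-3 + 3 \left(-5\right)}{Q} = 7 - \frac{-3 - 15}{Q} = 7 - - \frac{18}{Q} = 7 + \frac{18}{Q}$)
$E = \frac{1413867}{59}$ ($E = 23957 + \left(7 + \frac{18}{-118}\right) = 23957 + \left(7 + 18 \left(- \frac{1}{118}\right)\right) = 23957 + \left(7 - \frac{9}{59}\right) = 23957 + \frac{404}{59} = \frac{1413867}{59} \approx 23964.0$)
$E - Y{\left(176 \right)} = \frac{1413867}{59} - -26 = \frac{1413867}{59} + 26 = \frac{1415401}{59}$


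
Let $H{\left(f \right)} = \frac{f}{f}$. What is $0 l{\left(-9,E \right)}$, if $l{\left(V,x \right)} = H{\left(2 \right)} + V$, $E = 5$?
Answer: $0$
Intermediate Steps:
$H{\left(f \right)} = 1$
$l{\left(V,x \right)} = 1 + V$
$0 l{\left(-9,E \right)} = 0 \left(1 - 9\right) = 0 \left(-8\right) = 0$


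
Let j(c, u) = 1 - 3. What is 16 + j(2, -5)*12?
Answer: -8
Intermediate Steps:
j(c, u) = -2
16 + j(2, -5)*12 = 16 - 2*12 = 16 - 24 = -8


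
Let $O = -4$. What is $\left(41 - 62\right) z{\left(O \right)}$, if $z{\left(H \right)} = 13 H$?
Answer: $1092$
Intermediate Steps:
$\left(41 - 62\right) z{\left(O \right)} = \left(41 - 62\right) 13 \left(-4\right) = \left(-21\right) \left(-52\right) = 1092$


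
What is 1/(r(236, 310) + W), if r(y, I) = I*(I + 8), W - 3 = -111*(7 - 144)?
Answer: 1/113790 ≈ 8.7881e-6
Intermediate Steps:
W = 15210 (W = 3 - 111*(7 - 144) = 3 - 111*(-137) = 3 + 15207 = 15210)
r(y, I) = I*(8 + I)
1/(r(236, 310) + W) = 1/(310*(8 + 310) + 15210) = 1/(310*318 + 15210) = 1/(98580 + 15210) = 1/113790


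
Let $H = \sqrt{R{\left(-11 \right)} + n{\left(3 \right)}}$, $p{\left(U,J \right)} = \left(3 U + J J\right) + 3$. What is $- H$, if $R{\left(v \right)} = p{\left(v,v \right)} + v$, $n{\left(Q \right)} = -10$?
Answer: $- \sqrt{70} \approx -8.3666$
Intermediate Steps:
$p{\left(U,J \right)} = 3 + J^{2} + 3 U$ ($p{\left(U,J \right)} = \left(3 U + J^{2}\right) + 3 = \left(J^{2} + 3 U\right) + 3 = 3 + J^{2} + 3 U$)
$R{\left(v \right)} = 3 + v^{2} + 4 v$ ($R{\left(v \right)} = \left(3 + v^{2} + 3 v\right) + v = 3 + v^{2} + 4 v$)
$H = \sqrt{70}$ ($H = \sqrt{\left(3 + \left(-11\right)^{2} + 4 \left(-11\right)\right) - 10} = \sqrt{\left(3 + 121 - 44\right) - 10} = \sqrt{80 - 10} = \sqrt{70} \approx 8.3666$)
$- H = - \sqrt{70}$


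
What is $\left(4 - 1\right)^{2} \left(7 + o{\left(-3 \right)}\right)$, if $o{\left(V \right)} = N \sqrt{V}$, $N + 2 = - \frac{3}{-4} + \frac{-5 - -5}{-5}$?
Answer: $63 - \frac{45 i \sqrt{3}}{4} \approx 63.0 - 19.486 i$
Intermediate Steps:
$N = - \frac{5}{4}$ ($N = -2 + \left(- \frac{3}{-4} + \frac{-5 - -5}{-5}\right) = -2 + \left(\left(-3\right) \left(- \frac{1}{4}\right) + \left(-5 + 5\right) \left(- \frac{1}{5}\right)\right) = -2 + \left(\frac{3}{4} + 0 \left(- \frac{1}{5}\right)\right) = -2 + \left(\frac{3}{4} + 0\right) = -2 + \frac{3}{4} = - \frac{5}{4} \approx -1.25$)
$o{\left(V \right)} = - \frac{5 \sqrt{V}}{4}$
$\left(4 - 1\right)^{2} \left(7 + o{\left(-3 \right)}\right) = \left(4 - 1\right)^{2} \left(7 - \frac{5 \sqrt{-3}}{4}\right) = 3^{2} \left(7 - \frac{5 i \sqrt{3}}{4}\right) = 9 \left(7 - \frac{5 i \sqrt{3}}{4}\right) = 63 - \frac{45 i \sqrt{3}}{4}$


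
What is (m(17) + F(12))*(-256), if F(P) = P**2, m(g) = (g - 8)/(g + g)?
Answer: -627840/17 ≈ -36932.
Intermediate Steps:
m(g) = (-8 + g)/(2*g) (m(g) = (-8 + g)/((2*g)) = (-8 + g)*(1/(2*g)) = (-8 + g)/(2*g))
(m(17) + F(12))*(-256) = ((1/2)*(-8 + 17)/17 + 12**2)*(-256) = ((1/2)*(1/17)*9 + 144)*(-256) = (9/34 + 144)*(-256) = (4905/34)*(-256) = -627840/17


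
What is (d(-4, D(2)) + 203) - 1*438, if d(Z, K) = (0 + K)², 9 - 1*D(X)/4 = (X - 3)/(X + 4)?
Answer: 9985/9 ≈ 1109.4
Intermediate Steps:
D(X) = 36 - 4*(-3 + X)/(4 + X) (D(X) = 36 - 4*(X - 3)/(X + 4) = 36 - 4*(-3 + X)/(4 + X))
d(Z, K) = K²
(d(-4, D(2)) + 203) - 1*438 = ((4*(39 + 8*2)/(4 + 2))² + 203) - 1*438 = ((4*(39 + 16)/6)² + 203) - 438 = ((4*(⅙)*55)² + 203) - 438 = ((110/3)² + 203) - 438 = (12100/9 + 203) - 438 = 13927/9 - 438 = 9985/9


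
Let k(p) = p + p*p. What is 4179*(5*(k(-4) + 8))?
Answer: 417900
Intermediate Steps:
k(p) = p + p²
4179*(5*(k(-4) + 8)) = 4179*(5*(-4*(1 - 4) + 8)) = 4179*(5*(-4*(-3) + 8)) = 4179*(5*(12 + 8)) = 4179*(5*20) = 4179*100 = 417900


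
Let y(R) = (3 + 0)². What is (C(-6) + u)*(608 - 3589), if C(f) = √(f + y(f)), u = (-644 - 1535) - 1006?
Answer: 9494485 - 2981*√3 ≈ 9.4893e+6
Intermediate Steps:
y(R) = 9 (y(R) = 3² = 9)
u = -3185 (u = -2179 - 1006 = -3185)
C(f) = √(9 + f) (C(f) = √(f + 9) = √(9 + f))
(C(-6) + u)*(608 - 3589) = (√(9 - 6) - 3185)*(608 - 3589) = (√3 - 3185)*(-2981) = (-3185 + √3)*(-2981) = 9494485 - 2981*√3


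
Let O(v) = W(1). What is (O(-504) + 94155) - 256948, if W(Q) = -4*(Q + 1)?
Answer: -162801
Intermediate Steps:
W(Q) = -4 - 4*Q (W(Q) = -4*(1 + Q) = -4 - 4*Q)
O(v) = -8 (O(v) = -4 - 4*1 = -4 - 4 = -8)
(O(-504) + 94155) - 256948 = (-8 + 94155) - 256948 = 94147 - 256948 = -162801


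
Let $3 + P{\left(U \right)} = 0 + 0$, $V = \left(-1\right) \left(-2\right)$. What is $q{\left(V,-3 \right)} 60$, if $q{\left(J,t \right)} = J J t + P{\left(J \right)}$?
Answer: $-900$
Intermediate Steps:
$V = 2$
$P{\left(U \right)} = -3$ ($P{\left(U \right)} = -3 + \left(0 + 0\right) = -3 + 0 = -3$)
$q{\left(J,t \right)} = -3 + t J^{2}$ ($q{\left(J,t \right)} = J J t - 3 = J^{2} t - 3 = t J^{2} - 3 = -3 + t J^{2}$)
$q{\left(V,-3 \right)} 60 = \left(-3 - 3 \cdot 2^{2}\right) 60 = \left(-3 - 12\right) 60 = \left(-15\right) 60 = -900$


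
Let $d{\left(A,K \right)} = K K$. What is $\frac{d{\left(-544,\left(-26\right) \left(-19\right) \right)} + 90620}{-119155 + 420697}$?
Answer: $\frac{55776}{50257} \approx 1.1098$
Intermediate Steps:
$d{\left(A,K \right)} = K^{2}$
$\frac{d{\left(-544,\left(-26\right) \left(-19\right) \right)} + 90620}{-119155 + 420697} = \frac{\left(\left(-26\right) \left(-19\right)\right)^{2} + 90620}{-119155 + 420697} = \frac{494^{2} + 90620}{301542} = \left(244036 + 90620\right) \frac{1}{301542} = 334656 \cdot \frac{1}{301542} = \frac{55776}{50257}$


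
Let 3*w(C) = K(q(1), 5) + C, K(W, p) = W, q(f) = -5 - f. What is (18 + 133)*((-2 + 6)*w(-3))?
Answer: -1812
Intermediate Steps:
w(C) = -2 + C/3 (w(C) = ((-5 - 1*1) + C)/3 = ((-5 - 1) + C)/3 = (-6 + C)/3 = -2 + C/3)
(18 + 133)*((-2 + 6)*w(-3)) = (18 + 133)*((-2 + 6)*(-2 + (⅓)*(-3))) = 151*(4*(-2 - 1)) = 151*(4*(-3)) = 151*(-12) = -1812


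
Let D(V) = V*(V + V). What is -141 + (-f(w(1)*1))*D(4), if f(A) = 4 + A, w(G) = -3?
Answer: -173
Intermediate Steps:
D(V) = 2*V² (D(V) = V*(2*V) = 2*V²)
-141 + (-f(w(1)*1))*D(4) = -141 + (-(4 - 3*1))*(2*4²) = -141 + (-(4 - 3))*(2*16) = -141 - 1*1*32 = -141 - 1*32 = -141 - 32 = -173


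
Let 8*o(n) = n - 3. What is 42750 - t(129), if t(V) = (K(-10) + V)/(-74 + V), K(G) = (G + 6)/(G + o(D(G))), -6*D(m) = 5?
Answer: 1182613671/27665 ≈ 42748.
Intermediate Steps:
D(m) = -5/6 (D(m) = -1/6*5 = -5/6)
o(n) = -3/8 + n/8 (o(n) = (n - 3)/8 = (-3 + n)/8 = -3/8 + n/8)
K(G) = (6 + G)/(-23/48 + G) (K(G) = (G + 6)/(G + (-3/8 + (1/8)*(-5/6))) = (6 + G)/(G + (-3/8 - 5/48)) = (6 + G)/(G - 23/48) = (6 + G)/(-23/48 + G))
t(V) = (192/503 + V)/(-74 + V) (t(V) = (48*(6 - 10)/(-23 + 48*(-10)) + V)/(-74 + V) = (48*(-4)/(-23 - 480) + V)/(-74 + V) = (48*(-4)/(-503) + V)/(-74 + V) = (48*(-1/503)*(-4) + V)/(-74 + V) = (192/503 + V)/(-74 + V))
42750 - t(129) = 42750 - (192/503 + 129)/(-74 + 129) = 42750 - 65079/(55*503) = 42750 - 1*65079/27665 = 42750 - 65079/27665 = 1182613671/27665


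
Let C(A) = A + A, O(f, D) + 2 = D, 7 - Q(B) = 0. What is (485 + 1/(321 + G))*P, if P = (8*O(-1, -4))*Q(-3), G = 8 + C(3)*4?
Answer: -57525216/353 ≈ -1.6296e+5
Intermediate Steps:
Q(B) = 7 (Q(B) = 7 - 1*0 = 7 + 0 = 7)
O(f, D) = -2 + D
C(A) = 2*A
G = 32 (G = 8 + (2*3)*4 = 8 + 6*4 = 8 + 24 = 32)
P = -336 (P = (8*(-2 - 4))*7 = (8*(-6))*7 = -48*7 = -336)
(485 + 1/(321 + G))*P = (485 + 1/(321 + 32))*(-336) = (485 + 1/353)*(-336) = (171206/353)*(-336) = -57525216/353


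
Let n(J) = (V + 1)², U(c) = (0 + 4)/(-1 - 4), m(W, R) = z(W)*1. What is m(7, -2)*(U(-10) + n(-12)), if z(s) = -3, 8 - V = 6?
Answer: -123/5 ≈ -24.600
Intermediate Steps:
V = 2 (V = 8 - 1*6 = 8 - 6 = 2)
m(W, R) = -3 (m(W, R) = -3*1 = -3)
U(c) = -⅘ (U(c) = 4/(-5) = 4*(-⅕) = -⅘)
n(J) = 9 (n(J) = (2 + 1)² = 3² = 9)
m(7, -2)*(U(-10) + n(-12)) = -3*(-⅘ + 9) = -3*41/5 = -123/5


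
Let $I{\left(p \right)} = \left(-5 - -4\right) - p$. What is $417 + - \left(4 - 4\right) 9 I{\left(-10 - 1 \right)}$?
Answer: $417$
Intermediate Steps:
$I{\left(p \right)} = -1 - p$ ($I{\left(p \right)} = \left(-5 + 4\right) - p = -1 - p$)
$417 + - \left(4 - 4\right) 9 I{\left(-10 - 1 \right)} = 417 + - \left(4 - 4\right) 9 \left(-1 - \left(-10 - 1\right)\right) = 417 + - 0 \cdot 9 \left(-1 - \left(-10 - 1\right)\right) = 417 + \left(-1\right) 0 \left(-1 - -11\right) = 417 + 0 \left(-1 + 11\right) = 417 + 0 \cdot 10 = 417 + 0 = 417$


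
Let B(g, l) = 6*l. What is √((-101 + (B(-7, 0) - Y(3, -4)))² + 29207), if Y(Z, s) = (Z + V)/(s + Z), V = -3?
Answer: 4*√2463 ≈ 198.51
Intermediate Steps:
Y(Z, s) = (-3 + Z)/(Z + s) (Y(Z, s) = (Z - 3)/(s + Z) = (-3 + Z)/(Z + s))
√((-101 + (B(-7, 0) - Y(3, -4)))² + 29207) = √((-101 + (6*0 - (-3 + 3)/(3 - 4)))² + 29207) = √((-101 + (0 - 0/(-1)))² + 29207) = √((-101 + (0 - (-1)*0))² + 29207) = √((-101 + (0 - 1*0))² + 29207) = √((-101 + (0 + 0))² + 29207) = √((-101 + 0)² + 29207) = √((-101)² + 29207) = √(10201 + 29207) = √39408 = 4*√2463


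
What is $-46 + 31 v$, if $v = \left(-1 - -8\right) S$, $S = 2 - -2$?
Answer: $822$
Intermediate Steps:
$S = 4$ ($S = 2 + 2 = 4$)
$v = 28$ ($v = \left(-1 - -8\right) 4 = \left(-1 + \left(-4 + 12\right)\right) 4 = \left(-1 + 8\right) 4 = 7 \cdot 4 = 28$)
$-46 + 31 v = -46 + 31 \cdot 28 = -46 + 868 = 822$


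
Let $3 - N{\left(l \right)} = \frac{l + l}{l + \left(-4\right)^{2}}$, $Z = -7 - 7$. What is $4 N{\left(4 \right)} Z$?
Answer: $- \frac{728}{5} \approx -145.6$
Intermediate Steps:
$Z = -14$ ($Z = -7 - 7 = -14$)
$N{\left(l \right)} = 3 - \frac{2 l}{16 + l}$ ($N{\left(l \right)} = 3 - \frac{l + l}{l + \left(-4\right)^{2}} = 3 - \frac{2 l}{l + 16} = 3 - \frac{2 l}{16 + l}$)
$4 N{\left(4 \right)} Z = 4 \frac{48 + 4}{16 + 4} \left(-14\right) = 4 \cdot \frac{1}{20} \cdot 52 \left(-14\right) = 4 \cdot \frac{13}{5} \left(-14\right) = \frac{52}{5} \left(-14\right) = - \frac{728}{5}$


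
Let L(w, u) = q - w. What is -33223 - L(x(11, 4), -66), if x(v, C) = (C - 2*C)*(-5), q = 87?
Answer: -33290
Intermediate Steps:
x(v, C) = 5*C (x(v, C) = -C*(-5) = 5*C)
L(w, u) = 87 - w
-33223 - L(x(11, 4), -66) = -33223 - (87 - 5*4) = -33223 - (87 - 1*20) = -33223 - (87 - 20) = -33223 - 1*67 = -33223 - 67 = -33290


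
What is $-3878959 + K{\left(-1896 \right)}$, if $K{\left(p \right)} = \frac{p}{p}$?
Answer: $-3878958$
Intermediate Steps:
$K{\left(p \right)} = 1$
$-3878959 + K{\left(-1896 \right)} = -3878959 + 1 = -3878958$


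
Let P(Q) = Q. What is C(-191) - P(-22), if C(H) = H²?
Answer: 36503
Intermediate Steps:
C(-191) - P(-22) = (-191)² - 1*(-22) = 36481 + 22 = 36503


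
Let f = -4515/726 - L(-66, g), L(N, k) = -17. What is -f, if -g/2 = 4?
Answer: -2609/242 ≈ -10.781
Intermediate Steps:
g = -8 (g = -2*4 = -8)
f = 2609/242 (f = -4515/726 - 1*(-17) = -4515*1/726 + 17 = -1505/242 + 17 = 2609/242 ≈ 10.781)
-f = -1*2609/242 = -2609/242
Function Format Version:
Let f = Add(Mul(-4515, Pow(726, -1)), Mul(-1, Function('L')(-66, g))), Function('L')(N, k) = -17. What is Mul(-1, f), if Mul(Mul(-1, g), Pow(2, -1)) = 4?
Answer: Rational(-2609, 242) ≈ -10.781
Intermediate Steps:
g = -8 (g = Mul(-2, 4) = -8)
f = Rational(2609, 242) (f = Add(Mul(-4515, Pow(726, -1)), Mul(-1, -17)) = Add(Mul(-4515, Rational(1, 726)), 17) = Add(Rational(-1505, 242), 17) = Rational(2609, 242) ≈ 10.781)
Mul(-1, f) = Mul(-1, Rational(2609, 242)) = Rational(-2609, 242)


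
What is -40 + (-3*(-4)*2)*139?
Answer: 3296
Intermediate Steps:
-40 + (-3*(-4)*2)*139 = -40 + (12*2)*139 = -40 + 24*139 = -40 + 3336 = 3296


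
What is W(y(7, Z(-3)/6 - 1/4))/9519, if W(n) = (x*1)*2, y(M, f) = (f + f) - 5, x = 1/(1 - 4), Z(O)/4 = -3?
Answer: -2/28557 ≈ -7.0035e-5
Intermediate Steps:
Z(O) = -12 (Z(O) = 4*(-3) = -12)
x = -⅓ (x = 1/(-3) = -⅓ ≈ -0.33333)
y(M, f) = -5 + 2*f (y(M, f) = 2*f - 5 = -5 + 2*f)
W(n) = -⅔ (W(n) = -⅓*1*2 = -⅓*2 = -⅔)
W(y(7, Z(-3)/6 - 1/4))/9519 = -⅔/9519 = -⅔*1/9519 = -2/28557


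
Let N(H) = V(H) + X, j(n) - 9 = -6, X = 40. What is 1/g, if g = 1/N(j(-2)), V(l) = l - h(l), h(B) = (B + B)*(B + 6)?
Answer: -11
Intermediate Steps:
h(B) = 2*B*(6 + B) (h(B) = (2*B)*(6 + B) = 2*B*(6 + B))
j(n) = 3 (j(n) = 9 - 6 = 3)
V(l) = l - 2*l*(6 + l)
N(H) = 40 + H*(-11 - 2*H) (N(H) = H*(-11 - 2*H) + 40 = 40 + H*(-11 - 2*H))
g = -1/11 (g = 1/(40 + 3 - 2*3*(6 + 3)) = 1/(40 + 3 - 2*3*9) = 1/(40 + 3 - 54) = 1/(-11) = -1/11 ≈ -0.090909)
1/g = 1/(-1/11) = -11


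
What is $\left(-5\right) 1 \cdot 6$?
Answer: $-30$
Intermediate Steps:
$\left(-5\right) 1 \cdot 6 = \left(-5\right) 6 = -30$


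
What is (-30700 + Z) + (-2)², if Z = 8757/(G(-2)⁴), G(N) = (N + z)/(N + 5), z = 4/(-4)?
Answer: -21939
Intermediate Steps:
z = -1 (z = 4*(-¼) = -1)
G(N) = (-1 + N)/(5 + N) (G(N) = (N - 1)/(N + 5) = (-1 + N)/(5 + N))
Z = 8757 (Z = 8757/(((-1 - 2)/(5 - 2))⁴) = 8757/((-3/3)⁴) = 8757/(((⅓)*(-3))⁴) = 8757/((-1)⁴) = 8757/1 = 8757*1 = 8757)
(-30700 + Z) + (-2)² = (-30700 + 8757) + (-2)² = -21943 + 4 = -21939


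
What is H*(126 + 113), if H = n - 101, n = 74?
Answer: -6453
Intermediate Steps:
H = -27 (H = 74 - 101 = -27)
H*(126 + 113) = -27*(126 + 113) = -27*239 = -6453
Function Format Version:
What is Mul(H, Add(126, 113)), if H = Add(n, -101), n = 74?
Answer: -6453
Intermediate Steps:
H = -27 (H = Add(74, -101) = -27)
Mul(H, Add(126, 113)) = Mul(-27, Add(126, 113)) = Mul(-27, 239) = -6453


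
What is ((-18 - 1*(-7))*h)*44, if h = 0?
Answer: 0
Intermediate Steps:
((-18 - 1*(-7))*h)*44 = ((-18 - 1*(-7))*0)*44 = ((-18 + 7)*0)*44 = -11*0*44 = 0*44 = 0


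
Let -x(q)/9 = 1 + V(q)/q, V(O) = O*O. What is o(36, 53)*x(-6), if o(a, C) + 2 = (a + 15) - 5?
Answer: 1980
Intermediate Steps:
V(O) = O²
o(a, C) = 8 + a (o(a, C) = -2 + ((a + 15) - 5) = -2 + ((15 + a) - 5) = -2 + (10 + a) = 8 + a)
x(q) = -9 - 9*q (x(q) = -9*(1 + q²/q) = -9*(1 + q) = -9 - 9*q)
o(36, 53)*x(-6) = (8 + 36)*(-9 - 9*(-6)) = 44*(-9 + 54) = 44*45 = 1980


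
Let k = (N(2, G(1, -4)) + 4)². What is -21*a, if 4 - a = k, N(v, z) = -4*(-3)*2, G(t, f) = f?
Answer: 16380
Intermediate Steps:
N(v, z) = 24 (N(v, z) = 12*2 = 24)
k = 784 (k = (24 + 4)² = 28² = 784)
a = -780 (a = 4 - 1*784 = 4 - 784 = -780)
-21*a = -21*(-780) = 16380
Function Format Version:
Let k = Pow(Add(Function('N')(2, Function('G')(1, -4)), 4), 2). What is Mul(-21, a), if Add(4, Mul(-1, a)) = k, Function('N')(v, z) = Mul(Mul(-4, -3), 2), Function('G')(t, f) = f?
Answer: 16380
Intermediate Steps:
Function('N')(v, z) = 24 (Function('N')(v, z) = Mul(12, 2) = 24)
k = 784 (k = Pow(Add(24, 4), 2) = Pow(28, 2) = 784)
a = -780 (a = Add(4, Mul(-1, 784)) = Add(4, -784) = -780)
Mul(-21, a) = Mul(-21, -780) = 16380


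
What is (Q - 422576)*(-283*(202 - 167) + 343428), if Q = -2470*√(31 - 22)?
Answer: -143410220678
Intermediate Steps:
Q = -7410 (Q = -2470*√9 = -2470*3 = -7410)
(Q - 422576)*(-283*(202 - 167) + 343428) = (-7410 - 422576)*(-283*(202 - 167) + 343428) = -429986*(-283*35 + 343428) = -429986*(-9905 + 343428) = -429986*333523 = -143410220678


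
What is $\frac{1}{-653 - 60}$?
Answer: $- \frac{1}{713} \approx -0.0014025$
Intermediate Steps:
$\frac{1}{-653 - 60} = \frac{1}{-713} = - \frac{1}{713}$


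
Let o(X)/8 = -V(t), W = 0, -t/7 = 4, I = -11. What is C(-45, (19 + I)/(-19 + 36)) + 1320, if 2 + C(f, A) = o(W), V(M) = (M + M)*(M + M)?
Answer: -23770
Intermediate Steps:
t = -28 (t = -7*4 = -28)
V(M) = 4*M² (V(M) = (2*M)*(2*M) = 4*M²)
o(X) = -25088 (o(X) = 8*(-4*(-28)²) = 8*(-4*784) = 8*(-1*3136) = 8*(-3136) = -25088)
C(f, A) = -25090 (C(f, A) = -2 - 25088 = -25090)
C(-45, (19 + I)/(-19 + 36)) + 1320 = -25090 + 1320 = -23770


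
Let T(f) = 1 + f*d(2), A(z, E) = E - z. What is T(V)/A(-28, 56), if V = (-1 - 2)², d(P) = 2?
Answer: 19/84 ≈ 0.22619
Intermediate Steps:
V = 9 (V = (-3)² = 9)
T(f) = 1 + 2*f (T(f) = 1 + f*2 = 1 + 2*f)
T(V)/A(-28, 56) = (1 + 2*9)/(56 - 1*(-28)) = (1 + 18)/(56 + 28) = 19/84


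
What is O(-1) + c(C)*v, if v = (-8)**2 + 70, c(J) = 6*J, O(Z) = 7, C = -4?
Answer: -3209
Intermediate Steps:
v = 134 (v = 64 + 70 = 134)
O(-1) + c(C)*v = 7 + (6*(-4))*134 = 7 - 24*134 = 7 - 3216 = -3209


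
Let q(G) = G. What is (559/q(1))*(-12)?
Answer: -6708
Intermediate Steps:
(559/q(1))*(-12) = (559/1)*(-12) = (559*1)*(-12) = 559*(-12) = -6708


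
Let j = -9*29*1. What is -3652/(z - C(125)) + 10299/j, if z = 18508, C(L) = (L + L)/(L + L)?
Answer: -7094695/178901 ≈ -39.657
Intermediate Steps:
C(L) = 1 (C(L) = (2*L)/((2*L)) = (2*L)*(1/(2*L)) = 1)
j = -261 (j = -261*1 = -261)
-3652/(z - C(125)) + 10299/j = -3652/(18508 - 1*1) + 10299/(-261) = -3652/(18508 - 1) + 10299*(-1/261) = -3652/18507 - 3433/87 = -7094695/178901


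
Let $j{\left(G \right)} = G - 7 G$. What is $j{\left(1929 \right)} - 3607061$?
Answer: $-3618635$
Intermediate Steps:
$j{\left(G \right)} = - 6 G$
$j{\left(1929 \right)} - 3607061 = \left(-6\right) 1929 - 3607061 = -11574 - 3607061 = -3618635$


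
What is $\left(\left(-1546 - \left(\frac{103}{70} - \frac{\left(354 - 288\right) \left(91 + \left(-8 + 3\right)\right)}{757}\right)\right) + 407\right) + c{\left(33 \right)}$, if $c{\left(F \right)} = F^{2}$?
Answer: $- \frac{2330151}{52990} \approx -43.973$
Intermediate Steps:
$\left(\left(-1546 - \left(\frac{103}{70} - \frac{\left(354 - 288\right) \left(91 + \left(-8 + 3\right)\right)}{757}\right)\right) + 407\right) + c{\left(33 \right)} = \left(\left(-1546 - \left(\frac{103}{70} - \frac{\left(354 - 288\right) \left(91 + \left(-8 + 3\right)\right)}{757}\right)\right) + 407\right) + 33^{2} = \left(\left(-1546 - \left(\frac{103}{70} - 66 \left(91 - 5\right) \frac{1}{757}\right)\right) + 407\right) + 1089 = \left(\left(-1546 - \left(\frac{103}{70} - 66 \cdot 86 \cdot \frac{1}{757}\right)\right) + 407\right) + 1089 = \left(\left(-1546 + \left(5676 \cdot \frac{1}{757} - \frac{103}{70}\right)\right) + 407\right) + 1089 = \left(\left(-1546 + \left(\frac{5676}{757} - \frac{103}{70}\right)\right) + 407\right) + 1089 = \left(\left(-1546 + \frac{319349}{52990}\right) + 407\right) + 1089 = \left(- \frac{81603191}{52990} + 407\right) + 1089 = - \frac{60036261}{52990} + 1089 = - \frac{2330151}{52990}$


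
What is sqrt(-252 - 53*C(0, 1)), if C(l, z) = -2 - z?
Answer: I*sqrt(93) ≈ 9.6436*I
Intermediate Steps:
sqrt(-252 - 53*C(0, 1)) = sqrt(-252 - 53*(-2 - 1*1)) = sqrt(-252 - 53*(-2 - 1)) = sqrt(-252 - 53*(-3)) = sqrt(-252 + 159) = sqrt(-93) = I*sqrt(93)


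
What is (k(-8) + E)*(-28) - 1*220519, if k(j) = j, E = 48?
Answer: -221639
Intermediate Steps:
(k(-8) + E)*(-28) - 1*220519 = (-8 + 48)*(-28) - 1*220519 = 40*(-28) - 220519 = -1120 - 220519 = -221639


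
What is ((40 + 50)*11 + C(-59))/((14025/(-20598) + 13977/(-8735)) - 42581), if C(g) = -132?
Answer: -51458129580/2553911412517 ≈ -0.020149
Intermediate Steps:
((40 + 50)*11 + C(-59))/((14025/(-20598) + 13977/(-8735)) - 42581) = ((40 + 50)*11 - 132)/((14025/(-20598) + 13977/(-8735)) - 42581) = (90*11 - 132)/((14025*(-1/20598) + 13977*(-1/8735)) - 42581) = (990 - 132)/((-4675/6866 - 13977/8735) - 42581) = 858/(-136802207/59974510 - 42581) = 858/(-2553911412517/59974510) = 858*(-59974510/2553911412517) = -51458129580/2553911412517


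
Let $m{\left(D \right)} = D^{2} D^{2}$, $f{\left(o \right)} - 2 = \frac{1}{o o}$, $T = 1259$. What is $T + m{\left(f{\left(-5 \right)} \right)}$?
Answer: $\frac{498562076}{390625} \approx 1276.3$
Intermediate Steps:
$f{\left(o \right)} = 2 + \frac{1}{o^{2}}$ ($f{\left(o \right)} = 2 + \frac{1}{o o} = 2 + \frac{1}{o^{2}}$)
$m{\left(D \right)} = D^{4}$
$T + m{\left(f{\left(-5 \right)} \right)} = 1259 + \left(2 + \frac{1}{25}\right)^{4} = 1259 + \left(\frac{51}{25}\right)^{4} = 1259 + \frac{6765201}{390625} = \frac{498562076}{390625}$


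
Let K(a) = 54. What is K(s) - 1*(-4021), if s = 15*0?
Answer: 4075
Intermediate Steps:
s = 0
K(s) - 1*(-4021) = 54 - 1*(-4021) = 54 + 4021 = 4075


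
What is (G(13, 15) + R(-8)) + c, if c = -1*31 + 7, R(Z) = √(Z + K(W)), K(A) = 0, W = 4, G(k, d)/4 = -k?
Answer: -76 + 2*I*√2 ≈ -76.0 + 2.8284*I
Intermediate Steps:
G(k, d) = -4*k (G(k, d) = 4*(-k) = -4*k)
R(Z) = √Z (R(Z) = √(Z + 0) = √Z)
c = -24 (c = -31 + 7 = -24)
(G(13, 15) + R(-8)) + c = (-4*13 + √(-8)) - 24 = (-52 + 2*I*√2) - 24 = -76 + 2*I*√2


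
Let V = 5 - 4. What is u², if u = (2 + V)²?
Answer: 81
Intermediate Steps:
V = 1
u = 9 (u = (2 + 1)² = 3² = 9)
u² = 9² = 81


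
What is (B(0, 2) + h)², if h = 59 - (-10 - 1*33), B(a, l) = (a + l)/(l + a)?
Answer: 10609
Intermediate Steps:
B(a, l) = 1 (B(a, l) = (a + l)/(a + l) = 1)
h = 102 (h = 59 - (-10 - 33) = 59 - 1*(-43) = 59 + 43 = 102)
(B(0, 2) + h)² = (1 + 102)² = 103² = 10609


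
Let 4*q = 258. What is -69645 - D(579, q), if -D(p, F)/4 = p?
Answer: -67329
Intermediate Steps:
q = 129/2 (q = (¼)*258 = 129/2 ≈ 64.500)
D(p, F) = -4*p
-69645 - D(579, q) = -69645 - (-4)*579 = -69645 - 1*(-2316) = -69645 + 2316 = -67329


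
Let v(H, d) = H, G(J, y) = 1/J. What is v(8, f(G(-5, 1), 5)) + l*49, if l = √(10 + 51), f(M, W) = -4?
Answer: 8 + 49*√61 ≈ 390.70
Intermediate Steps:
l = √61 ≈ 7.8102
v(8, f(G(-5, 1), 5)) + l*49 = 8 + √61*49 = 8 + 49*√61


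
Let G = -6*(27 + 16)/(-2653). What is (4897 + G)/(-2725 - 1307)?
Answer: -12991999/10696896 ≈ -1.2146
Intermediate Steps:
G = 258/2653 (G = -6*43*(-1/2653) = -258*(-1/2653) = 258/2653 ≈ 0.097248)
(4897 + G)/(-2725 - 1307) = (4897 + 258/2653)/(-2725 - 1307) = (12991999/2653)/(-4032) = (12991999/2653)*(-1/4032) = -12991999/10696896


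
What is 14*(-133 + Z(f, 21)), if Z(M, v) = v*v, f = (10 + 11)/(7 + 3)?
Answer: 4312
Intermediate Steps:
f = 21/10 ≈ 2.1000
Z(M, v) = v²
14*(-133 + Z(f, 21)) = 14*(-133 + 21²) = 14*(-133 + 441) = 14*308 = 4312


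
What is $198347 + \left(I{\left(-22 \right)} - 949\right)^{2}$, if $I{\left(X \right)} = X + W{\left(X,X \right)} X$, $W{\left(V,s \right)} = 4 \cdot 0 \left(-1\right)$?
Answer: $1141188$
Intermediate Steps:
$W{\left(V,s \right)} = 0$ ($W{\left(V,s \right)} = 0 \left(-1\right) = 0$)
$I{\left(X \right)} = X$ ($I{\left(X \right)} = X + 0 X = X + 0 = X$)
$198347 + \left(I{\left(-22 \right)} - 949\right)^{2} = 198347 + \left(-22 - 949\right)^{2} = 198347 + \left(-971\right)^{2} = 198347 + 942841 = 1141188$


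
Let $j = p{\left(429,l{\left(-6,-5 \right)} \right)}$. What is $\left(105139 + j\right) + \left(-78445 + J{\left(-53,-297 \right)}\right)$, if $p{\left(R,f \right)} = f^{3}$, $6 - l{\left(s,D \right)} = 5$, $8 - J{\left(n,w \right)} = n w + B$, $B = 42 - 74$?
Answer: $10994$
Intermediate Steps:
$B = -32$
$J{\left(n,w \right)} = 40 - n w$ ($J{\left(n,w \right)} = 8 - \left(n w - 32\right) = 8 - \left(-32 + n w\right) = 40 - n w$)
$l{\left(s,D \right)} = 1$ ($l{\left(s,D \right)} = 6 - 5 = 1$)
$j = 1$ ($j = 1^{3} = 1$)
$\left(105139 + j\right) + \left(-78445 + J{\left(-53,-297 \right)}\right) = \left(105139 + 1\right) - \left(78405 + 15741\right) = 105140 + \left(-78445 + \left(40 - 15741\right)\right) = 105140 - 94146 = 10994$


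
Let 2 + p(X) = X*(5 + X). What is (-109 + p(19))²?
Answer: 119025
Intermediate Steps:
p(X) = -2 + X*(5 + X)
(-109 + p(19))² = (-109 + (-2 + 19² + 5*19))² = (-109 + (-2 + 361 + 95))² = (-109 + 454)² = 345² = 119025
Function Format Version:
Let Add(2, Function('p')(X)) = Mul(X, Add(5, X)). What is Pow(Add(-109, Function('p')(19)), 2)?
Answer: 119025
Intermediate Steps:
Function('p')(X) = Add(-2, Mul(X, Add(5, X)))
Pow(Add(-109, Function('p')(19)), 2) = Pow(Add(-109, Add(-2, Pow(19, 2), Mul(5, 19))), 2) = Pow(Add(-109, Add(-2, 361, 95)), 2) = Pow(Add(-109, 454), 2) = Pow(345, 2) = 119025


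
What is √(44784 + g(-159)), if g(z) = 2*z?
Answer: √44466 ≈ 210.87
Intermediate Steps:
√(44784 + g(-159)) = √(44784 + 2*(-159)) = √(44784 - 318) = √44466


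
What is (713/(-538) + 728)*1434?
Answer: 280311867/269 ≈ 1.0421e+6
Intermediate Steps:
(713/(-538) + 728)*1434 = (713*(-1/538) + 728)*1434 = (-713/538 + 728)*1434 = (390951/538)*1434 = 280311867/269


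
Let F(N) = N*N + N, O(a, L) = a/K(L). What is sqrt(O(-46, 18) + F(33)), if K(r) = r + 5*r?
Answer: sqrt(363390)/18 ≈ 33.490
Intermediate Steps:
K(r) = 6*r
O(a, L) = a/(6*L) (O(a, L) = a/((6*L)) = a*(1/(6*L)) = a/(6*L))
F(N) = N + N**2 (F(N) = N**2 + N = N + N**2)
sqrt(O(-46, 18) + F(33)) = sqrt((1/6)*(-46)/18 + 33*(1 + 33)) = sqrt((1/6)*(-46)*(1/18) + 33*34) = sqrt(-23/54 + 1122) = sqrt(60565/54) = sqrt(363390)/18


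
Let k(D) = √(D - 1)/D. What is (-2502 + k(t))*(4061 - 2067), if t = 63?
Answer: -4988988 + 1994*√62/63 ≈ -4.9887e+6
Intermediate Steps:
k(D) = √(-1 + D)/D
(-2502 + k(t))*(4061 - 2067) = (-2502 + √(-1 + 63)/63)*(4061 - 2067) = (-2502 + √62/63)*1994 = -4988988 + 1994*√62/63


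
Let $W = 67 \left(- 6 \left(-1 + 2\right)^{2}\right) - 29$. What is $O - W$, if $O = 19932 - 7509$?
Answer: $12854$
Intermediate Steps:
$W = -431$ ($W = 67 \left(- 6 \cdot 1^{2}\right) - 29 = 67 \left(\left(-6\right) 1\right) - 29 = 67 \left(-6\right) - 29 = -402 - 29 = -431$)
$O = 12423$
$O - W = 12423 - -431 = 12423 + 431 = 12854$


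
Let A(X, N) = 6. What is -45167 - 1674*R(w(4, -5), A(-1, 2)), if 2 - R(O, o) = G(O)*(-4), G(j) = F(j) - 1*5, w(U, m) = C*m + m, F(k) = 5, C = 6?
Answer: -48515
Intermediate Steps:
w(U, m) = 7*m (w(U, m) = 6*m + m = 7*m)
G(j) = 0 (G(j) = 5 - 1*5 = 5 - 5 = 0)
R(O, o) = 2 (R(O, o) = 2 - 0*(-4) = 2 - 1*0 = 2 + 0 = 2)
-45167 - 1674*R(w(4, -5), A(-1, 2)) = -45167 - 1674*2 = -45167 - 1*3348 = -45167 - 3348 = -48515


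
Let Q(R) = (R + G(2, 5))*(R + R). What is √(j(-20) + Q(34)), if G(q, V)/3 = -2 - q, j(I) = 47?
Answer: √1543 ≈ 39.281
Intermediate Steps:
G(q, V) = -6 - 3*q (G(q, V) = 3*(-2 - q) = -6 - 3*q)
Q(R) = 2*R*(-12 + R) (Q(R) = (R + (-6 - 3*2))*(R + R) = (R + (-6 - 6))*(2*R) = (R - 12)*(2*R) = (-12 + R)*(2*R) = 2*R*(-12 + R))
√(j(-20) + Q(34)) = √(47 + 2*34*(-12 + 34)) = √(47 + 2*34*22) = √(47 + 1496) = √1543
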